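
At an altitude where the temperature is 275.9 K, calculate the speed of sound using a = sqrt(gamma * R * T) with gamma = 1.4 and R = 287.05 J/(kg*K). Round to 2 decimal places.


Step 1: gamma * R * T = 1.4 * 287.05 * 275.9 = 110875.933
Step 2: a = sqrt(110875.933) = 332.98 m/s

332.98


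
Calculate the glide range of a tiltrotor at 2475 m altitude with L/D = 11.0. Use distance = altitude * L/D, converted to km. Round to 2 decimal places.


Step 1: Glide distance = altitude * L/D = 2475 * 11.0 = 27225.0 m
Step 2: Convert to km: 27225.0 / 1000 = 27.23 km

27.23


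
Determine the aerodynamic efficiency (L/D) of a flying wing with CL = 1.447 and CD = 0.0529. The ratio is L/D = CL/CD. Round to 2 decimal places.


Step 1: L/D = CL / CD = 1.447 / 0.0529
Step 2: L/D = 27.35

27.35


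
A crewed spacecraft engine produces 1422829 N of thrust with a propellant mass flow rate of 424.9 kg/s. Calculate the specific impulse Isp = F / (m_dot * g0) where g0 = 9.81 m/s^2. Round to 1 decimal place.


Step 1: m_dot * g0 = 424.9 * 9.81 = 4168.27
Step 2: Isp = 1422829 / 4168.27 = 341.3 s

341.3


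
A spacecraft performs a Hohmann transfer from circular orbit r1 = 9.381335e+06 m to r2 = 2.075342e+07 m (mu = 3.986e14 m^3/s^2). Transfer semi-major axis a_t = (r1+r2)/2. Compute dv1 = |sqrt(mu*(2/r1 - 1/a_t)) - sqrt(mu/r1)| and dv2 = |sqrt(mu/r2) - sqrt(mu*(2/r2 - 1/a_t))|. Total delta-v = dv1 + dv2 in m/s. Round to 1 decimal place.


Step 1: Transfer semi-major axis a_t = (9.381335e+06 + 2.075342e+07) / 2 = 1.506738e+07 m
Step 2: v1 (circular at r1) = sqrt(mu/r1) = 6518.33 m/s
Step 3: v_t1 = sqrt(mu*(2/r1 - 1/a_t)) = 7650.02 m/s
Step 4: dv1 = |7650.02 - 6518.33| = 1131.69 m/s
Step 5: v2 (circular at r2) = 4382.52 m/s, v_t2 = 3458.1 m/s
Step 6: dv2 = |4382.52 - 3458.1| = 924.42 m/s
Step 7: Total delta-v = 1131.69 + 924.42 = 2056.1 m/s

2056.1


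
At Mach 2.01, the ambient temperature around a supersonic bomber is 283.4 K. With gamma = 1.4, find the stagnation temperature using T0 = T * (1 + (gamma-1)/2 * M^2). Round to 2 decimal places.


Step 1: (gamma-1)/2 = 0.2
Step 2: M^2 = 4.0401
Step 3: 1 + 0.2 * 4.0401 = 1.80802
Step 4: T0 = 283.4 * 1.80802 = 512.39 K

512.39


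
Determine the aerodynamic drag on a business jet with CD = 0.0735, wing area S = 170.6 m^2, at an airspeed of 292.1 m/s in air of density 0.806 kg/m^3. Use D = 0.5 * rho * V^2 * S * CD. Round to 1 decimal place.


Step 1: Dynamic pressure q = 0.5 * 0.806 * 292.1^2 = 34384.9312 Pa
Step 2: Drag D = q * S * CD = 34384.9312 * 170.6 * 0.0735
Step 3: D = 431156.1 N

431156.1


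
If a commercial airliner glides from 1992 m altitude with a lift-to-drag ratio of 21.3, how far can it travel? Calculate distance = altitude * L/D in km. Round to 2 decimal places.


Step 1: Glide distance = altitude * L/D = 1992 * 21.3 = 42429.6 m
Step 2: Convert to km: 42429.6 / 1000 = 42.43 km

42.43


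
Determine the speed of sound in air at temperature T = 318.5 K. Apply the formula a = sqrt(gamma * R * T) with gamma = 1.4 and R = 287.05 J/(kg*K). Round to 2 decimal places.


Step 1: gamma * R * T = 1.4 * 287.05 * 318.5 = 127995.595
Step 2: a = sqrt(127995.595) = 357.76 m/s

357.76


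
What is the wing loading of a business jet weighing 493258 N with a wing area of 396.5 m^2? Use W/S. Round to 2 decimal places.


Step 1: Wing loading = W / S = 493258 / 396.5
Step 2: Wing loading = 1244.03 N/m^2

1244.03


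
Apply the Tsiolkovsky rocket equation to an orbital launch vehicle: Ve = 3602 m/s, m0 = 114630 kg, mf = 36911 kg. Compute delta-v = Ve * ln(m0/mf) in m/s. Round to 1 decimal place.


Step 1: Mass ratio m0/mf = 114630 / 36911 = 3.105578
Step 2: ln(3.105578) = 1.1332
Step 3: delta-v = 3602 * 1.1332 = 4081.8 m/s

4081.8


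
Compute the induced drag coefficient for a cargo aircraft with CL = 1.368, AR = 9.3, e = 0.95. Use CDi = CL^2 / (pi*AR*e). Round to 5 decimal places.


Step 1: CL^2 = 1.368^2 = 1.871424
Step 2: pi * AR * e = 3.14159 * 9.3 * 0.95 = 27.755971
Step 3: CDi = 1.871424 / 27.755971 = 0.06742

0.06742


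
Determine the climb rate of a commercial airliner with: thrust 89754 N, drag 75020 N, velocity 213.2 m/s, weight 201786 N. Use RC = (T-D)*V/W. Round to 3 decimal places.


Step 1: Excess thrust = T - D = 89754 - 75020 = 14734 N
Step 2: Excess power = 14734 * 213.2 = 3141288.8 W
Step 3: RC = 3141288.8 / 201786 = 15.567 m/s

15.567


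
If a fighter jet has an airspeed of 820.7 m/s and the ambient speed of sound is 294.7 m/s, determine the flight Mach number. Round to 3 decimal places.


Step 1: M = V / a = 820.7 / 294.7
Step 2: M = 2.785

2.785


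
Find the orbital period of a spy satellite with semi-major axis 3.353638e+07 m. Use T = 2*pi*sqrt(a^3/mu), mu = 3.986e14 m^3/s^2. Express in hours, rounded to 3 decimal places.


Step 1: a^3 / mu = 3.771799e+22 / 3.986e14 = 9.462617e+07
Step 2: sqrt(9.462617e+07) = 9727.5982 s
Step 3: T = 2*pi * 9727.5982 = 61120.3 s
Step 4: T in hours = 61120.3 / 3600 = 16.978 hours

16.978


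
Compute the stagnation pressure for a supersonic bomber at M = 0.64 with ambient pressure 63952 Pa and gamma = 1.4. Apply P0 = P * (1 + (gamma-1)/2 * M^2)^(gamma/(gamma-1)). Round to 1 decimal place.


Step 1: (gamma-1)/2 * M^2 = 0.2 * 0.4096 = 0.08192
Step 2: 1 + 0.08192 = 1.08192
Step 3: Exponent gamma/(gamma-1) = 3.5
Step 4: P0 = 63952 * 1.08192^3.5 = 84243.6 Pa

84243.6


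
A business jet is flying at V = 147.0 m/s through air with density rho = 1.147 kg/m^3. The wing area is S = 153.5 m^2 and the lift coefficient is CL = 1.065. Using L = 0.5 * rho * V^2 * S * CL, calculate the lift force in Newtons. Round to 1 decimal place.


Step 1: Calculate dynamic pressure q = 0.5 * 1.147 * 147.0^2 = 0.5 * 1.147 * 21609.0 = 12392.7615 Pa
Step 2: Multiply by wing area and lift coefficient: L = 12392.7615 * 153.5 * 1.065
Step 3: L = 1902288.8903 * 1.065 = 2025937.7 N

2025937.7


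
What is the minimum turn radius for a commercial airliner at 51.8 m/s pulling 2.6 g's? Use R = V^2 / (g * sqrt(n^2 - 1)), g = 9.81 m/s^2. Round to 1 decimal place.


Step 1: V^2 = 51.8^2 = 2683.24
Step 2: n^2 - 1 = 2.6^2 - 1 = 5.76
Step 3: sqrt(5.76) = 2.4
Step 4: R = 2683.24 / (9.81 * 2.4) = 114.0 m

114.0


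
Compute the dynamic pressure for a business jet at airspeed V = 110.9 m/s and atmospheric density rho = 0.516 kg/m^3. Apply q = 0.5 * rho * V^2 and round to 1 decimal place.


Step 1: V^2 = 110.9^2 = 12298.81
Step 2: q = 0.5 * 0.516 * 12298.81
Step 3: q = 3173.1 Pa

3173.1


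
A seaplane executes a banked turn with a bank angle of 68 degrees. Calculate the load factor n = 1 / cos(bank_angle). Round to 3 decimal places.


Step 1: Convert 68 degrees to radians = 1.186824
Step 2: cos(68 deg) = 0.374607
Step 3: n = 1 / 0.374607 = 2.669

2.669


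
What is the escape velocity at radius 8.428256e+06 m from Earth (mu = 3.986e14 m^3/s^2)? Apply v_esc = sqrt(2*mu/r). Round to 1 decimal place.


Step 1: 2*mu/r = 2 * 3.986e14 / 8.428256e+06 = 94586590.6304
Step 2: v_esc = sqrt(94586590.6304) = 9725.6 m/s

9725.6


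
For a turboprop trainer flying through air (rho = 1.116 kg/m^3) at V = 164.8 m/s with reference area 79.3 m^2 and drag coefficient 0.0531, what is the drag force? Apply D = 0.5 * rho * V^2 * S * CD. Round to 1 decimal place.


Step 1: Dynamic pressure q = 0.5 * 1.116 * 164.8^2 = 15154.7443 Pa
Step 2: Drag D = q * S * CD = 15154.7443 * 79.3 * 0.0531
Step 3: D = 63814.1 N

63814.1


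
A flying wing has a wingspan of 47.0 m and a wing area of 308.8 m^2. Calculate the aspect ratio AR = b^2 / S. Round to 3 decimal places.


Step 1: b^2 = 47.0^2 = 2209.0
Step 2: AR = 2209.0 / 308.8 = 7.153

7.153


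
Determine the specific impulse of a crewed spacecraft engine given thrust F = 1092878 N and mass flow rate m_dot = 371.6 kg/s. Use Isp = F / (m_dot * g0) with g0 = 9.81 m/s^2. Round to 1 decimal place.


Step 1: m_dot * g0 = 371.6 * 9.81 = 3645.4
Step 2: Isp = 1092878 / 3645.4 = 299.8 s

299.8


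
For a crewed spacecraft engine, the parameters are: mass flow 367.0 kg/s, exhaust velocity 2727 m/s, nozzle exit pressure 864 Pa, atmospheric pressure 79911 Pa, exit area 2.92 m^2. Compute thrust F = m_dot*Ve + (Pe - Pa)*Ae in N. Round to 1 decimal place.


Step 1: Momentum thrust = m_dot * Ve = 367.0 * 2727 = 1000809.0 N
Step 2: Pressure thrust = (Pe - Pa) * Ae = (864 - 79911) * 2.92 = -230817.24 N
Step 3: Total thrust F = 1000809.0 + -230817.24 = 769991.8 N

769991.8


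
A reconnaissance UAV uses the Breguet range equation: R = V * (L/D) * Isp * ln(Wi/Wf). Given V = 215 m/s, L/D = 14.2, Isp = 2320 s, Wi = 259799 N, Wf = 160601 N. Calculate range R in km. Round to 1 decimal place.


Step 1: Coefficient = V * (L/D) * Isp = 215 * 14.2 * 2320 = 7082960.0 m
Step 2: Wi/Wf = 259799 / 160601 = 1.617667
Step 3: ln(1.617667) = 0.480985
Step 4: R = 7082960.0 * 0.480985 = 3406799.1 m = 3406.8 km

3406.8


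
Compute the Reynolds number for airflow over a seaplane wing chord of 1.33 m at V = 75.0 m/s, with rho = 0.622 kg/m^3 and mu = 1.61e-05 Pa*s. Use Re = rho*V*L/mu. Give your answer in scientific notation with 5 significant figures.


Step 1: Numerator = rho * V * L = 0.622 * 75.0 * 1.33 = 62.0445
Step 2: Re = 62.0445 / 1.61e-05
Step 3: Re = 3.8537e+06

3.8537e+06


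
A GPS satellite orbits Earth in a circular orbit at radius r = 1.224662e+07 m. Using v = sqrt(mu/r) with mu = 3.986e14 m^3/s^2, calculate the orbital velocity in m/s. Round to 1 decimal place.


Step 1: mu / r = 3.986e14 / 1.224662e+07 = 32547756.0339
Step 2: v = sqrt(32547756.0339) = 5705.1 m/s

5705.1


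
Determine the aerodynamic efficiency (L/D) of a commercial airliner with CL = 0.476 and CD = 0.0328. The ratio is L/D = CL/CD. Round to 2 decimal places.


Step 1: L/D = CL / CD = 0.476 / 0.0328
Step 2: L/D = 14.51

14.51


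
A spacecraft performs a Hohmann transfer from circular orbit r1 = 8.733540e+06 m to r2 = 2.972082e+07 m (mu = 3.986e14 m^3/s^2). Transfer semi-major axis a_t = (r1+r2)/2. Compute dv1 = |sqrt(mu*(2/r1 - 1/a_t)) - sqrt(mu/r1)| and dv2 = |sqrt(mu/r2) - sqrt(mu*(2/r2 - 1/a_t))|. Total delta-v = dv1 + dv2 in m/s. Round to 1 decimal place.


Step 1: Transfer semi-major axis a_t = (8.733540e+06 + 2.972082e+07) / 2 = 1.922718e+07 m
Step 2: v1 (circular at r1) = sqrt(mu/r1) = 6755.75 m/s
Step 3: v_t1 = sqrt(mu*(2/r1 - 1/a_t)) = 8399.36 m/s
Step 4: dv1 = |8399.36 - 6755.75| = 1643.61 m/s
Step 5: v2 (circular at r2) = 3662.17 m/s, v_t2 = 2468.17 m/s
Step 6: dv2 = |3662.17 - 2468.17| = 1193.99 m/s
Step 7: Total delta-v = 1643.61 + 1193.99 = 2837.6 m/s

2837.6


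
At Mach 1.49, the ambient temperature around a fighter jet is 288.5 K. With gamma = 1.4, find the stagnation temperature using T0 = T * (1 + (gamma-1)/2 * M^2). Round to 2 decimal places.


Step 1: (gamma-1)/2 = 0.2
Step 2: M^2 = 2.2201
Step 3: 1 + 0.2 * 2.2201 = 1.44402
Step 4: T0 = 288.5 * 1.44402 = 416.60 K

416.60


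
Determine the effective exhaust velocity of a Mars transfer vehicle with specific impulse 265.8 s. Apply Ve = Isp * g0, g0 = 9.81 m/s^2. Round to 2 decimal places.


Step 1: Ve = Isp * g0 = 265.8 * 9.81
Step 2: Ve = 2607.50 m/s

2607.50


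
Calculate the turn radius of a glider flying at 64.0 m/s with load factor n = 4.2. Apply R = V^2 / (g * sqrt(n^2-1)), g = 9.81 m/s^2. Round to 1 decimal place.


Step 1: V^2 = 64.0^2 = 4096.0
Step 2: n^2 - 1 = 4.2^2 - 1 = 16.64
Step 3: sqrt(16.64) = 4.079216
Step 4: R = 4096.0 / (9.81 * 4.079216) = 102.4 m

102.4


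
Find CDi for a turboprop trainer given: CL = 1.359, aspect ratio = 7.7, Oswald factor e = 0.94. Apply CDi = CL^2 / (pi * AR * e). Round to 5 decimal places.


Step 1: CL^2 = 1.359^2 = 1.846881
Step 2: pi * AR * e = 3.14159 * 7.7 * 0.94 = 22.738848
Step 3: CDi = 1.846881 / 22.738848 = 0.08122

0.08122


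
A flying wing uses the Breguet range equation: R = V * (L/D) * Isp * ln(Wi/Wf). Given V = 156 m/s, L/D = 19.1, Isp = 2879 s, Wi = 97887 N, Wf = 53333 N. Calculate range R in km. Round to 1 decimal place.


Step 1: Coefficient = V * (L/D) * Isp = 156 * 19.1 * 2879 = 8578268.4 m
Step 2: Wi/Wf = 97887 / 53333 = 1.835393
Step 3: ln(1.835393) = 0.607258
Step 4: R = 8578268.4 * 0.607258 = 5209226.2 m = 5209.2 km

5209.2


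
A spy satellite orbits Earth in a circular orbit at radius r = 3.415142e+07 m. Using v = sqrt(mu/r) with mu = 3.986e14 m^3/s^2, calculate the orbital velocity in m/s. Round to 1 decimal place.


Step 1: mu / r = 3.986e14 / 3.415142e+07 = 11671549.8214
Step 2: v = sqrt(11671549.8214) = 3416.4 m/s

3416.4


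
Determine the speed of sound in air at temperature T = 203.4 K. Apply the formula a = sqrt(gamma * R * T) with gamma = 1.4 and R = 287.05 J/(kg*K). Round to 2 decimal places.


Step 1: gamma * R * T = 1.4 * 287.05 * 203.4 = 81740.358
Step 2: a = sqrt(81740.358) = 285.90 m/s

285.90


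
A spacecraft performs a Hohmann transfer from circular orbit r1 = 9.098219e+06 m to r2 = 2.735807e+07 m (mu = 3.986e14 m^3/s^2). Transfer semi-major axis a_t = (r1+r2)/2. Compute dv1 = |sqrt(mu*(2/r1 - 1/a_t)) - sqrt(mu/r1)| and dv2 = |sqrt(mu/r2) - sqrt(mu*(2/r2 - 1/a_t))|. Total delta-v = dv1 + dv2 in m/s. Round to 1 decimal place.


Step 1: Transfer semi-major axis a_t = (9.098219e+06 + 2.735807e+07) / 2 = 1.822814e+07 m
Step 2: v1 (circular at r1) = sqrt(mu/r1) = 6618.97 m/s
Step 3: v_t1 = sqrt(mu*(2/r1 - 1/a_t)) = 8108.9 m/s
Step 4: dv1 = |8108.9 - 6618.97| = 1489.93 m/s
Step 5: v2 (circular at r2) = 3817.03 m/s, v_t2 = 2696.7 m/s
Step 6: dv2 = |3817.03 - 2696.7| = 1120.33 m/s
Step 7: Total delta-v = 1489.93 + 1120.33 = 2610.3 m/s

2610.3


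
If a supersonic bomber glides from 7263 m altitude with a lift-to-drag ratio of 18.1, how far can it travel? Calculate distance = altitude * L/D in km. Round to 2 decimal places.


Step 1: Glide distance = altitude * L/D = 7263 * 18.1 = 131460.3 m
Step 2: Convert to km: 131460.3 / 1000 = 131.46 km

131.46


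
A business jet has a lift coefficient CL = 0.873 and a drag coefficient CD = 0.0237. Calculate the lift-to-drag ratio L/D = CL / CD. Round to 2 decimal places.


Step 1: L/D = CL / CD = 0.873 / 0.0237
Step 2: L/D = 36.84

36.84


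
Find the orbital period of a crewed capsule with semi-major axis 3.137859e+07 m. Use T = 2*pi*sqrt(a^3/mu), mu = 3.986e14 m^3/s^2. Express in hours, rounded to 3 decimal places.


Step 1: a^3 / mu = 3.089586e+22 / 3.986e14 = 7.751094e+07
Step 2: sqrt(7.751094e+07) = 8804.0295 s
Step 3: T = 2*pi * 8804.0295 = 55317.35 s
Step 4: T in hours = 55317.35 / 3600 = 15.366 hours

15.366


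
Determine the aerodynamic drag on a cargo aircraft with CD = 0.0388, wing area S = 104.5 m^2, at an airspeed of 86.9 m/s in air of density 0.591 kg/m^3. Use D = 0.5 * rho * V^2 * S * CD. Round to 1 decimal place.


Step 1: Dynamic pressure q = 0.5 * 0.591 * 86.9^2 = 2231.5008 Pa
Step 2: Drag D = q * S * CD = 2231.5008 * 104.5 * 0.0388
Step 3: D = 9047.8 N

9047.8


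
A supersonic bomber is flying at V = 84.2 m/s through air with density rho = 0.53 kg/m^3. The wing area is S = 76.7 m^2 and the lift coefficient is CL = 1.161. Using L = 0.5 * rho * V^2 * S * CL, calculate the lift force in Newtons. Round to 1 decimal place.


Step 1: Calculate dynamic pressure q = 0.5 * 0.53 * 84.2^2 = 0.5 * 0.53 * 7089.64 = 1878.7546 Pa
Step 2: Multiply by wing area and lift coefficient: L = 1878.7546 * 76.7 * 1.161
Step 3: L = 144100.4778 * 1.161 = 167300.7 N

167300.7


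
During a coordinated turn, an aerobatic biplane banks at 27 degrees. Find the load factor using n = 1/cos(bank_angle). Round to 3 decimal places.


Step 1: Convert 27 degrees to radians = 0.471239
Step 2: cos(27 deg) = 0.891007
Step 3: n = 1 / 0.891007 = 1.122

1.122


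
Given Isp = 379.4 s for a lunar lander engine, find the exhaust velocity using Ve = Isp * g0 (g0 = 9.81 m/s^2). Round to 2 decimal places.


Step 1: Ve = Isp * g0 = 379.4 * 9.81
Step 2: Ve = 3721.91 m/s

3721.91


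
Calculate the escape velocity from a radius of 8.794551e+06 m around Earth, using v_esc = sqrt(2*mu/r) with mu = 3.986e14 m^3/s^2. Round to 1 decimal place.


Step 1: 2*mu/r = 2 * 3.986e14 / 8.794551e+06 = 90647038.149
Step 2: v_esc = sqrt(90647038.149) = 9520.9 m/s

9520.9


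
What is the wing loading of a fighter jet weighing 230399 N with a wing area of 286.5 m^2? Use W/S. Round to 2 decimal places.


Step 1: Wing loading = W / S = 230399 / 286.5
Step 2: Wing loading = 804.18 N/m^2

804.18


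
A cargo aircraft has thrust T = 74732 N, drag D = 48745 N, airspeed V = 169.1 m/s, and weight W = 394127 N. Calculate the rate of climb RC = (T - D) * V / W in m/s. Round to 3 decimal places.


Step 1: Excess thrust = T - D = 74732 - 48745 = 25987 N
Step 2: Excess power = 25987 * 169.1 = 4394401.7 W
Step 3: RC = 4394401.7 / 394127 = 11.150 m/s

11.150


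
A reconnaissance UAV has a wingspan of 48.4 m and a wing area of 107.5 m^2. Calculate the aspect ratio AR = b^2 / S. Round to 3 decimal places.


Step 1: b^2 = 48.4^2 = 2342.56
Step 2: AR = 2342.56 / 107.5 = 21.791

21.791


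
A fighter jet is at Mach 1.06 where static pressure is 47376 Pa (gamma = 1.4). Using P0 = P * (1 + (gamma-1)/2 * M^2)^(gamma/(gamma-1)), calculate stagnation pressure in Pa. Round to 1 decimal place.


Step 1: (gamma-1)/2 * M^2 = 0.2 * 1.1236 = 0.22472
Step 2: 1 + 0.22472 = 1.22472
Step 3: Exponent gamma/(gamma-1) = 3.5
Step 4: P0 = 47376 * 1.22472^3.5 = 96313.5 Pa

96313.5


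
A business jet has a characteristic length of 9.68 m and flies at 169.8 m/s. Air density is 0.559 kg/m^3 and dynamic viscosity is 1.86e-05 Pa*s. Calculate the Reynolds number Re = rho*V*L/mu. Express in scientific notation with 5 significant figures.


Step 1: Numerator = rho * V * L = 0.559 * 169.8 * 9.68 = 918.808176
Step 2: Re = 918.808176 / 1.86e-05
Step 3: Re = 4.9398e+07

4.9398e+07


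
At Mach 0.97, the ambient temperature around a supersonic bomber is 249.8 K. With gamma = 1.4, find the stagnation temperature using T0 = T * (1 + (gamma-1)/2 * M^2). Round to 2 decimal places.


Step 1: (gamma-1)/2 = 0.2
Step 2: M^2 = 0.9409
Step 3: 1 + 0.2 * 0.9409 = 1.18818
Step 4: T0 = 249.8 * 1.18818 = 296.81 K

296.81


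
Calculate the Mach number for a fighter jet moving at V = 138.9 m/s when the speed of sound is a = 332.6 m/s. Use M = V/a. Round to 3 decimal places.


Step 1: M = V / a = 138.9 / 332.6
Step 2: M = 0.418

0.418


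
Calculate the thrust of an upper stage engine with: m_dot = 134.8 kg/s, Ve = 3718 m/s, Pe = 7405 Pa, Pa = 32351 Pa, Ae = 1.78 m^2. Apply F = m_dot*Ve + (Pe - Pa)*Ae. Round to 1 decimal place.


Step 1: Momentum thrust = m_dot * Ve = 134.8 * 3718 = 501186.4 N
Step 2: Pressure thrust = (Pe - Pa) * Ae = (7405 - 32351) * 1.78 = -44403.88 N
Step 3: Total thrust F = 501186.4 + -44403.88 = 456782.5 N

456782.5


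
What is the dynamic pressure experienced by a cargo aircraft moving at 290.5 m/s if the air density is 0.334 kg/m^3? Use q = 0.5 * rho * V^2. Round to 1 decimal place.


Step 1: V^2 = 290.5^2 = 84390.25
Step 2: q = 0.5 * 0.334 * 84390.25
Step 3: q = 14093.2 Pa

14093.2


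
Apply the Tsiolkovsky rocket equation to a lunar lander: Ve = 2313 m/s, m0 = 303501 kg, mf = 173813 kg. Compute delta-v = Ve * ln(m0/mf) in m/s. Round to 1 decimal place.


Step 1: Mass ratio m0/mf = 303501 / 173813 = 1.746135
Step 2: ln(1.746135) = 0.557405
Step 3: delta-v = 2313 * 0.557405 = 1289.3 m/s

1289.3


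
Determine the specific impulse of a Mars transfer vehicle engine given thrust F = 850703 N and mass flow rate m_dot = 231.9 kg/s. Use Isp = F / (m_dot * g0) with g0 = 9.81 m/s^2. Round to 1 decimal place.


Step 1: m_dot * g0 = 231.9 * 9.81 = 2274.94
Step 2: Isp = 850703 / 2274.94 = 373.9 s

373.9


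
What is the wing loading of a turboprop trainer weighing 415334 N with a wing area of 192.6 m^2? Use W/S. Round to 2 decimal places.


Step 1: Wing loading = W / S = 415334 / 192.6
Step 2: Wing loading = 2156.46 N/m^2

2156.46


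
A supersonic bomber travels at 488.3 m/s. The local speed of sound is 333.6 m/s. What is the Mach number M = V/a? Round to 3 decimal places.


Step 1: M = V / a = 488.3 / 333.6
Step 2: M = 1.464

1.464


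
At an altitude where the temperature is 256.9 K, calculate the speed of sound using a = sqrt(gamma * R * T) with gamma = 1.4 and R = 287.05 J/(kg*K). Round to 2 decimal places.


Step 1: gamma * R * T = 1.4 * 287.05 * 256.9 = 103240.403
Step 2: a = sqrt(103240.403) = 321.31 m/s

321.31


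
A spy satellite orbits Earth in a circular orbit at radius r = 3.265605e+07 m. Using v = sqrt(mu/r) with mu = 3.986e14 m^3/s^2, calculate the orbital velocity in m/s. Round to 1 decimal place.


Step 1: mu / r = 3.986e14 / 3.265605e+07 = 12206007.7689
Step 2: v = sqrt(12206007.7689) = 3493.7 m/s

3493.7


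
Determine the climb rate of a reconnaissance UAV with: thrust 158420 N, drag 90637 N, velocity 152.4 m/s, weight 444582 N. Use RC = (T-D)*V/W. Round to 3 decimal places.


Step 1: Excess thrust = T - D = 158420 - 90637 = 67783 N
Step 2: Excess power = 67783 * 152.4 = 10330129.2 W
Step 3: RC = 10330129.2 / 444582 = 23.236 m/s

23.236


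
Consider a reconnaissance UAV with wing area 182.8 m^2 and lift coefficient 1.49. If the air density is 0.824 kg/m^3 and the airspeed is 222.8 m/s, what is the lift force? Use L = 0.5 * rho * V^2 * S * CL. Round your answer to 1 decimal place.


Step 1: Calculate dynamic pressure q = 0.5 * 0.824 * 222.8^2 = 0.5 * 0.824 * 49639.84 = 20451.6141 Pa
Step 2: Multiply by wing area and lift coefficient: L = 20451.6141 * 182.8 * 1.49
Step 3: L = 3738555.0538 * 1.49 = 5570447.0 N

5570447.0


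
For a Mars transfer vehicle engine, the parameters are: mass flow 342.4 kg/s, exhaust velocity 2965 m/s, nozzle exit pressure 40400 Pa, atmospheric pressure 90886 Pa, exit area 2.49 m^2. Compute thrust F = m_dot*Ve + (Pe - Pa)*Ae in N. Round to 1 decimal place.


Step 1: Momentum thrust = m_dot * Ve = 342.4 * 2965 = 1015216.0 N
Step 2: Pressure thrust = (Pe - Pa) * Ae = (40400 - 90886) * 2.49 = -125710.14 N
Step 3: Total thrust F = 1015216.0 + -125710.14 = 889505.9 N

889505.9


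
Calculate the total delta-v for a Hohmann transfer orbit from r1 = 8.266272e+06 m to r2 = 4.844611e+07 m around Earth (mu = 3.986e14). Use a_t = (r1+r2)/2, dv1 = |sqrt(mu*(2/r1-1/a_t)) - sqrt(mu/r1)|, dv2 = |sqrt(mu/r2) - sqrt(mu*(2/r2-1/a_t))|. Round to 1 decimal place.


Step 1: Transfer semi-major axis a_t = (8.266272e+06 + 4.844611e+07) / 2 = 2.835619e+07 m
Step 2: v1 (circular at r1) = sqrt(mu/r1) = 6944.07 m/s
Step 3: v_t1 = sqrt(mu*(2/r1 - 1/a_t)) = 9076.52 m/s
Step 4: dv1 = |9076.52 - 6944.07| = 2132.45 m/s
Step 5: v2 (circular at r2) = 2868.4 m/s, v_t2 = 1548.71 m/s
Step 6: dv2 = |2868.4 - 1548.71| = 1319.69 m/s
Step 7: Total delta-v = 2132.45 + 1319.69 = 3452.1 m/s

3452.1


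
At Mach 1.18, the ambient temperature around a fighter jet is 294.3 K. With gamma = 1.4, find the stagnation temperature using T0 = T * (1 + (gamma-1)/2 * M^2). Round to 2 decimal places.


Step 1: (gamma-1)/2 = 0.2
Step 2: M^2 = 1.3924
Step 3: 1 + 0.2 * 1.3924 = 1.27848
Step 4: T0 = 294.3 * 1.27848 = 376.26 K

376.26


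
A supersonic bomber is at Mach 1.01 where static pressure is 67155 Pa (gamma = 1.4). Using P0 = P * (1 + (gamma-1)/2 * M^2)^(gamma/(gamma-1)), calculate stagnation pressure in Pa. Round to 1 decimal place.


Step 1: (gamma-1)/2 * M^2 = 0.2 * 1.0201 = 0.20402
Step 2: 1 + 0.20402 = 1.20402
Step 3: Exponent gamma/(gamma-1) = 3.5
Step 4: P0 = 67155 * 1.20402^3.5 = 128616.4 Pa

128616.4


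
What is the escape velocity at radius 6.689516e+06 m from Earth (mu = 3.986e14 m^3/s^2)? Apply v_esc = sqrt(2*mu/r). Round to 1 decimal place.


Step 1: 2*mu/r = 2 * 3.986e14 / 6.689516e+06 = 119171551.4246
Step 2: v_esc = sqrt(119171551.4246) = 10916.6 m/s

10916.6


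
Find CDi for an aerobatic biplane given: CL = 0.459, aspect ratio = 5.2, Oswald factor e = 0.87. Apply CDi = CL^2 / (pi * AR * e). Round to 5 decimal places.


Step 1: CL^2 = 0.459^2 = 0.210681
Step 2: pi * AR * e = 3.14159 * 5.2 * 0.87 = 14.212565
Step 3: CDi = 0.210681 / 14.212565 = 0.01482

0.01482


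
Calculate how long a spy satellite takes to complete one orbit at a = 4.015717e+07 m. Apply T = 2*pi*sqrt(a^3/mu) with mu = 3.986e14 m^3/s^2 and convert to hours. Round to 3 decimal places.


Step 1: a^3 / mu = 6.475738e+22 / 3.986e14 = 1.624621e+08
Step 2: sqrt(1.624621e+08) = 12746.0613 s
Step 3: T = 2*pi * 12746.0613 = 80085.86 s
Step 4: T in hours = 80085.86 / 3600 = 22.246 hours

22.246


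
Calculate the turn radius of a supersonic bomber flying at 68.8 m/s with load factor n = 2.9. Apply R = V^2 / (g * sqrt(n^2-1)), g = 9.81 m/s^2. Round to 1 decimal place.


Step 1: V^2 = 68.8^2 = 4733.44
Step 2: n^2 - 1 = 2.9^2 - 1 = 7.41
Step 3: sqrt(7.41) = 2.722132
Step 4: R = 4733.44 / (9.81 * 2.722132) = 177.3 m

177.3


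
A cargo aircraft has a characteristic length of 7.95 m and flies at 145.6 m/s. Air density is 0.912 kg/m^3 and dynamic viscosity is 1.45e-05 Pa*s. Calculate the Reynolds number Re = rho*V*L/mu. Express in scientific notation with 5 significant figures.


Step 1: Numerator = rho * V * L = 0.912 * 145.6 * 7.95 = 1055.65824
Step 2: Re = 1055.65824 / 1.45e-05
Step 3: Re = 7.2804e+07

7.2804e+07


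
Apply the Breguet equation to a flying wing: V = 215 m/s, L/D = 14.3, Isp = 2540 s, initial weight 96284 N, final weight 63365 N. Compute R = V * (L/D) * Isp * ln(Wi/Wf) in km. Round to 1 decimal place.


Step 1: Coefficient = V * (L/D) * Isp = 215 * 14.3 * 2540 = 7809230.0 m
Step 2: Wi/Wf = 96284 / 63365 = 1.519514
Step 3: ln(1.519514) = 0.41839
Step 4: R = 7809230.0 * 0.41839 = 3267307.6 m = 3267.3 km

3267.3


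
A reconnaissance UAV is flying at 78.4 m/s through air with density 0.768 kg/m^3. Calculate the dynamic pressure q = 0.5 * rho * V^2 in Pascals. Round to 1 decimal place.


Step 1: V^2 = 78.4^2 = 6146.56
Step 2: q = 0.5 * 0.768 * 6146.56
Step 3: q = 2360.3 Pa

2360.3


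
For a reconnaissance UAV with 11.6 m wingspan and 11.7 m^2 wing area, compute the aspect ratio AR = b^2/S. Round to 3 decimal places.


Step 1: b^2 = 11.6^2 = 134.56
Step 2: AR = 134.56 / 11.7 = 11.501

11.501


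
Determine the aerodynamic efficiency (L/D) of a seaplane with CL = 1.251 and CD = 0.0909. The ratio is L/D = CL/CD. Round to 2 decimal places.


Step 1: L/D = CL / CD = 1.251 / 0.0909
Step 2: L/D = 13.76

13.76


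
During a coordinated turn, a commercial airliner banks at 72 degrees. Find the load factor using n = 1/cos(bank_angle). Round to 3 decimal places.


Step 1: Convert 72 degrees to radians = 1.256637
Step 2: cos(72 deg) = 0.309017
Step 3: n = 1 / 0.309017 = 3.236

3.236


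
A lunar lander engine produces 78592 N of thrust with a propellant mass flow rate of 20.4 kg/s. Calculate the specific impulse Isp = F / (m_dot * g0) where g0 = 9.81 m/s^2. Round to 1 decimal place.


Step 1: m_dot * g0 = 20.4 * 9.81 = 200.12
Step 2: Isp = 78592 / 200.12 = 392.7 s

392.7


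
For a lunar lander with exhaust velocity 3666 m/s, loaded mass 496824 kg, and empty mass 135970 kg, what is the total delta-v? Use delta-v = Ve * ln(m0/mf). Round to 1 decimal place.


Step 1: Mass ratio m0/mf = 496824 / 135970 = 3.653924
Step 2: ln(3.653924) = 1.295802
Step 3: delta-v = 3666 * 1.295802 = 4750.4 m/s

4750.4


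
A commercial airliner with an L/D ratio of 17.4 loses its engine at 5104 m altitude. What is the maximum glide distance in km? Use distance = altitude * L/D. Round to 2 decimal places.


Step 1: Glide distance = altitude * L/D = 5104 * 17.4 = 88809.6 m
Step 2: Convert to km: 88809.6 / 1000 = 88.81 km

88.81


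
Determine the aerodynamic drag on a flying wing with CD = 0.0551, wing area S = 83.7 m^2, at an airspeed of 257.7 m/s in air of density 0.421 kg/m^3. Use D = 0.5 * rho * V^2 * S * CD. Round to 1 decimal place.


Step 1: Dynamic pressure q = 0.5 * 0.421 * 257.7^2 = 13979.1555 Pa
Step 2: Drag D = q * S * CD = 13979.1555 * 83.7 * 0.0551
Step 3: D = 64470.0 N

64470.0


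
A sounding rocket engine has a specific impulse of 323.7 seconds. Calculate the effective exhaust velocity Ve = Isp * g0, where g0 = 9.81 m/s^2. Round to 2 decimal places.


Step 1: Ve = Isp * g0 = 323.7 * 9.81
Step 2: Ve = 3175.50 m/s

3175.50


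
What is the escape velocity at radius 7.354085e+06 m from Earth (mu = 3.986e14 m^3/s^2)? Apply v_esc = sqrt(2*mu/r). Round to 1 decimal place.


Step 1: 2*mu/r = 2 * 3.986e14 / 7.354085e+06 = 108402336.9325
Step 2: v_esc = sqrt(108402336.9325) = 10411.6 m/s

10411.6


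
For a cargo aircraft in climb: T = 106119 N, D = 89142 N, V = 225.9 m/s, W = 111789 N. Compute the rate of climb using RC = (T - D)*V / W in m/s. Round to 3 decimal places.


Step 1: Excess thrust = T - D = 106119 - 89142 = 16977 N
Step 2: Excess power = 16977 * 225.9 = 3835104.3 W
Step 3: RC = 3835104.3 / 111789 = 34.307 m/s

34.307


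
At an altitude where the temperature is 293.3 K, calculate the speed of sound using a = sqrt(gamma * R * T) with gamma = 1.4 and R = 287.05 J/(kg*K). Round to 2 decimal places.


Step 1: gamma * R * T = 1.4 * 287.05 * 293.3 = 117868.471
Step 2: a = sqrt(117868.471) = 343.32 m/s

343.32


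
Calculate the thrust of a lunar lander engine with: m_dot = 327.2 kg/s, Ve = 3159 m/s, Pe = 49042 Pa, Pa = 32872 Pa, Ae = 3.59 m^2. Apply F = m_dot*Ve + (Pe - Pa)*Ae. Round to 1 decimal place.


Step 1: Momentum thrust = m_dot * Ve = 327.2 * 3159 = 1033624.8 N
Step 2: Pressure thrust = (Pe - Pa) * Ae = (49042 - 32872) * 3.59 = 58050.30 N
Step 3: Total thrust F = 1033624.8 + 58050.30 = 1091675.1 N

1091675.1


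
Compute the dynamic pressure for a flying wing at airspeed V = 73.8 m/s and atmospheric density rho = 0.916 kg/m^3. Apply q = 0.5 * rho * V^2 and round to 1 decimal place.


Step 1: V^2 = 73.8^2 = 5446.44
Step 2: q = 0.5 * 0.916 * 5446.44
Step 3: q = 2494.5 Pa

2494.5


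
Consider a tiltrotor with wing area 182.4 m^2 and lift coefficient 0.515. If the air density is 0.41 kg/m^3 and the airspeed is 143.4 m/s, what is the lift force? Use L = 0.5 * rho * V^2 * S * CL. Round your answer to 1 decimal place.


Step 1: Calculate dynamic pressure q = 0.5 * 0.41 * 143.4^2 = 0.5 * 0.41 * 20563.56 = 4215.5298 Pa
Step 2: Multiply by wing area and lift coefficient: L = 4215.5298 * 182.4 * 0.515
Step 3: L = 768912.6355 * 0.515 = 395990.0 N

395990.0


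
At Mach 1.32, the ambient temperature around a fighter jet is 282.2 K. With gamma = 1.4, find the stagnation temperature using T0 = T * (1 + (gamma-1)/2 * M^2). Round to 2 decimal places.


Step 1: (gamma-1)/2 = 0.2
Step 2: M^2 = 1.7424
Step 3: 1 + 0.2 * 1.7424 = 1.34848
Step 4: T0 = 282.2 * 1.34848 = 380.54 K

380.54


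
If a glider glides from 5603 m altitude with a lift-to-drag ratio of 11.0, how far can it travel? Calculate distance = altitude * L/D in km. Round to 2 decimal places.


Step 1: Glide distance = altitude * L/D = 5603 * 11.0 = 61633.0 m
Step 2: Convert to km: 61633.0 / 1000 = 61.63 km

61.63


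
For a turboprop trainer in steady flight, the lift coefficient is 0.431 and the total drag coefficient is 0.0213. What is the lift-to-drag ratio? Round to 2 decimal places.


Step 1: L/D = CL / CD = 0.431 / 0.0213
Step 2: L/D = 20.23

20.23


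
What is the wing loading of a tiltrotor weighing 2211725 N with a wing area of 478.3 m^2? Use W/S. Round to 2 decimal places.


Step 1: Wing loading = W / S = 2211725 / 478.3
Step 2: Wing loading = 4624.14 N/m^2

4624.14


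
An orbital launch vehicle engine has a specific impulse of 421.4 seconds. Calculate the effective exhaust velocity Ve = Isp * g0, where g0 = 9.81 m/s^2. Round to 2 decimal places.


Step 1: Ve = Isp * g0 = 421.4 * 9.81
Step 2: Ve = 4133.93 m/s

4133.93


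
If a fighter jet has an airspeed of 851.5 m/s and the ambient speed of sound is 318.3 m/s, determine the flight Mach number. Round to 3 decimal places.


Step 1: M = V / a = 851.5 / 318.3
Step 2: M = 2.675

2.675


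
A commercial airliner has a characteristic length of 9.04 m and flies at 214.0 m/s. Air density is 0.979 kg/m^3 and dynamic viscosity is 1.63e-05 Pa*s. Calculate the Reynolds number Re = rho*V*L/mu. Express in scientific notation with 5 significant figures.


Step 1: Numerator = rho * V * L = 0.979 * 214.0 * 9.04 = 1893.93424
Step 2: Re = 1893.93424 / 1.63e-05
Step 3: Re = 1.1619e+08

1.1619e+08


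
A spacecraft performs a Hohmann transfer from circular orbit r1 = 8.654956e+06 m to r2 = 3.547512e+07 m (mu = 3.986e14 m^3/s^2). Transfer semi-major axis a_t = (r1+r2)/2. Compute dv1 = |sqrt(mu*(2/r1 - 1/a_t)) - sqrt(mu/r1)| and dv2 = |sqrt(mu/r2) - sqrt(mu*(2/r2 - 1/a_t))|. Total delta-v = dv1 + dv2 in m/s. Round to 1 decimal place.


Step 1: Transfer semi-major axis a_t = (8.654956e+06 + 3.547512e+07) / 2 = 2.206504e+07 m
Step 2: v1 (circular at r1) = sqrt(mu/r1) = 6786.35 m/s
Step 3: v_t1 = sqrt(mu*(2/r1 - 1/a_t)) = 8604.9 m/s
Step 4: dv1 = |8604.9 - 6786.35| = 1818.55 m/s
Step 5: v2 (circular at r2) = 3352.02 m/s, v_t2 = 2099.36 m/s
Step 6: dv2 = |3352.02 - 2099.36| = 1252.66 m/s
Step 7: Total delta-v = 1818.55 + 1252.66 = 3071.2 m/s

3071.2


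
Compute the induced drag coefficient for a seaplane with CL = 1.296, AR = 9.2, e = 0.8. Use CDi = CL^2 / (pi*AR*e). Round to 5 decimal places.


Step 1: CL^2 = 1.296^2 = 1.679616
Step 2: pi * AR * e = 3.14159 * 9.2 * 0.8 = 23.122122
Step 3: CDi = 1.679616 / 23.122122 = 0.07264

0.07264


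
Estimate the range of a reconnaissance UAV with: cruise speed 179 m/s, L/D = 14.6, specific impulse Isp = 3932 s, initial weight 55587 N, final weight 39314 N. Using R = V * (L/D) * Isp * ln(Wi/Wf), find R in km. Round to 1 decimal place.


Step 1: Coefficient = V * (L/D) * Isp = 179 * 14.6 * 3932 = 10275888.8 m
Step 2: Wi/Wf = 55587 / 39314 = 1.413924
Step 3: ln(1.413924) = 0.346369
Step 4: R = 10275888.8 * 0.346369 = 3559246.0 m = 3559.2 km

3559.2


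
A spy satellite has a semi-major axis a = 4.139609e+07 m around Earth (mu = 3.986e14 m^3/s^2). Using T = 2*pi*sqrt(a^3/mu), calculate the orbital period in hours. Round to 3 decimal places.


Step 1: a^3 / mu = 7.093784e+22 / 3.986e14 = 1.779675e+08
Step 2: sqrt(1.779675e+08) = 13340.4456 s
Step 3: T = 2*pi * 13340.4456 = 83820.49 s
Step 4: T in hours = 83820.49 / 3600 = 23.283 hours

23.283


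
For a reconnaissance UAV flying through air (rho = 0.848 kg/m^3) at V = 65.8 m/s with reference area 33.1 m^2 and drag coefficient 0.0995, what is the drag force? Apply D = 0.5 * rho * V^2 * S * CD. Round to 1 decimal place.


Step 1: Dynamic pressure q = 0.5 * 0.848 * 65.8^2 = 1835.7674 Pa
Step 2: Drag D = q * S * CD = 1835.7674 * 33.1 * 0.0995
Step 3: D = 6046.0 N

6046.0


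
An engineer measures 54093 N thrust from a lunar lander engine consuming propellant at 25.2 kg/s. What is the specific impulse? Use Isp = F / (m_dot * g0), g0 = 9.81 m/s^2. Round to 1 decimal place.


Step 1: m_dot * g0 = 25.2 * 9.81 = 247.21
Step 2: Isp = 54093 / 247.21 = 218.8 s

218.8


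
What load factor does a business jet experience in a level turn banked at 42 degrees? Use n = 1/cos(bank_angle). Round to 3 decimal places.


Step 1: Convert 42 degrees to radians = 0.733038
Step 2: cos(42 deg) = 0.743145
Step 3: n = 1 / 0.743145 = 1.346

1.346


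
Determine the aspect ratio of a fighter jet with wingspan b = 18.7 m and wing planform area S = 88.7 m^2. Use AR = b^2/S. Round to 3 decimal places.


Step 1: b^2 = 18.7^2 = 349.69
Step 2: AR = 349.69 / 88.7 = 3.942

3.942


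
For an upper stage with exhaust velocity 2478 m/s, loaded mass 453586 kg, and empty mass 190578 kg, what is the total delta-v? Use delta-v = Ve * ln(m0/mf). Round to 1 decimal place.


Step 1: Mass ratio m0/mf = 453586 / 190578 = 2.380054
Step 2: ln(2.380054) = 0.867123
Step 3: delta-v = 2478 * 0.867123 = 2148.7 m/s

2148.7


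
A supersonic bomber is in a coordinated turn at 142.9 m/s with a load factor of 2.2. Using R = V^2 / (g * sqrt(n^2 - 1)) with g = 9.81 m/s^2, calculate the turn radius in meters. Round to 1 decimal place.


Step 1: V^2 = 142.9^2 = 20420.41
Step 2: n^2 - 1 = 2.2^2 - 1 = 3.84
Step 3: sqrt(3.84) = 1.959592
Step 4: R = 20420.41 / (9.81 * 1.959592) = 1062.3 m

1062.3


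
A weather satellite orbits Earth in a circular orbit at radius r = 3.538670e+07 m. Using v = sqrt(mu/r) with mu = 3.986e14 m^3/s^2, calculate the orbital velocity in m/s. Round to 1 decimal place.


Step 1: mu / r = 3.986e14 / 3.538670e+07 = 11264119.0052
Step 2: v = sqrt(11264119.0052) = 3356.2 m/s

3356.2


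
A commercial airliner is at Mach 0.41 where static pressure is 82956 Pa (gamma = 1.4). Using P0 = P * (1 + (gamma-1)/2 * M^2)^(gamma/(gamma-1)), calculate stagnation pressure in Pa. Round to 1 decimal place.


Step 1: (gamma-1)/2 * M^2 = 0.2 * 0.1681 = 0.03362
Step 2: 1 + 0.03362 = 1.03362
Step 3: Exponent gamma/(gamma-1) = 3.5
Step 4: P0 = 82956 * 1.03362^3.5 = 93134.6 Pa

93134.6


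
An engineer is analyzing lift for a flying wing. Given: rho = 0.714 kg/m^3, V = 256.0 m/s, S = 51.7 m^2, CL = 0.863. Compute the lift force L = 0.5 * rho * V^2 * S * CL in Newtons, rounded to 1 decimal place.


Step 1: Calculate dynamic pressure q = 0.5 * 0.714 * 256.0^2 = 0.5 * 0.714 * 65536.0 = 23396.352 Pa
Step 2: Multiply by wing area and lift coefficient: L = 23396.352 * 51.7 * 0.863
Step 3: L = 1209591.3984 * 0.863 = 1043877.4 N

1043877.4


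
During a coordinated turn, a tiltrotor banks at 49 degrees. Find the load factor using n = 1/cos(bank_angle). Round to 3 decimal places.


Step 1: Convert 49 degrees to radians = 0.855211
Step 2: cos(49 deg) = 0.656059
Step 3: n = 1 / 0.656059 = 1.524

1.524


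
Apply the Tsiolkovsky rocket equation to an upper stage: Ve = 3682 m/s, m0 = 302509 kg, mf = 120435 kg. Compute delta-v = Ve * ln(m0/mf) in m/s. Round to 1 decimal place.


Step 1: Mass ratio m0/mf = 302509 / 120435 = 2.511803
Step 2: ln(2.511803) = 0.921001
Step 3: delta-v = 3682 * 0.921001 = 3391.1 m/s

3391.1


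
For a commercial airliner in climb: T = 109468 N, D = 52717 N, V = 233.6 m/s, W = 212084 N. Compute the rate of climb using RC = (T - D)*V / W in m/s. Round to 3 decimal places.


Step 1: Excess thrust = T - D = 109468 - 52717 = 56751 N
Step 2: Excess power = 56751 * 233.6 = 13257033.6 W
Step 3: RC = 13257033.6 / 212084 = 62.508 m/s

62.508


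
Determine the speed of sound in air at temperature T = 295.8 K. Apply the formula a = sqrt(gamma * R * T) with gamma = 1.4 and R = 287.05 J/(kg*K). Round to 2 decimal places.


Step 1: gamma * R * T = 1.4 * 287.05 * 295.8 = 118873.146
Step 2: a = sqrt(118873.146) = 344.78 m/s

344.78


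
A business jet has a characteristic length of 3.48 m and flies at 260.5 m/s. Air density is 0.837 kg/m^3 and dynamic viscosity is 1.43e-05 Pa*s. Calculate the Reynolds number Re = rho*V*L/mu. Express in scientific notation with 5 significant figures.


Step 1: Numerator = rho * V * L = 0.837 * 260.5 * 3.48 = 758.77398
Step 2: Re = 758.77398 / 1.43e-05
Step 3: Re = 5.3061e+07

5.3061e+07


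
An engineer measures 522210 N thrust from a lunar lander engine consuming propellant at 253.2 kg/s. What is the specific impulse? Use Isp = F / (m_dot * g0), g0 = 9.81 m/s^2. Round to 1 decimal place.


Step 1: m_dot * g0 = 253.2 * 9.81 = 2483.89
Step 2: Isp = 522210 / 2483.89 = 210.2 s

210.2


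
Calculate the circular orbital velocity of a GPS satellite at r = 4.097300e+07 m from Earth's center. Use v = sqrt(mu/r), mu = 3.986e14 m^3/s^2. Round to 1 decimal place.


Step 1: mu / r = 3.986e14 / 4.097300e+07 = 9728357.699
Step 2: v = sqrt(9728357.699) = 3119.0 m/s

3119.0


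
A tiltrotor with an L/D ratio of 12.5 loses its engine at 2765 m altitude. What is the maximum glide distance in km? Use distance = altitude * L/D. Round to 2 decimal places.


Step 1: Glide distance = altitude * L/D = 2765 * 12.5 = 34562.5 m
Step 2: Convert to km: 34562.5 / 1000 = 34.56 km

34.56


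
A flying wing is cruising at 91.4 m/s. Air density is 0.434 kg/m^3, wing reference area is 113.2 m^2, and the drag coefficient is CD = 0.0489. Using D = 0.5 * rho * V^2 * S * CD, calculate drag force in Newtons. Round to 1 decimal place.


Step 1: Dynamic pressure q = 0.5 * 0.434 * 91.4^2 = 1812.8093 Pa
Step 2: Drag D = q * S * CD = 1812.8093 * 113.2 * 0.0489
Step 3: D = 10034.8 N

10034.8
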